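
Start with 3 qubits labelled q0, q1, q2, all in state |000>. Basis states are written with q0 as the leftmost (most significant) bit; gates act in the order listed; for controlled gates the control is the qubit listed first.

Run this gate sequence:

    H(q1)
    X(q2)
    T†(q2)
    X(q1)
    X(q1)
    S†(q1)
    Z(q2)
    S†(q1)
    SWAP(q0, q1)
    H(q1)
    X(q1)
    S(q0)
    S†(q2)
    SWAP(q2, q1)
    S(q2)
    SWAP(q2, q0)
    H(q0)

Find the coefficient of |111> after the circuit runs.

The amplitude on |111> is sqrt(2)*(-1 + I)*exp(3*I*pi/4)/4. Key observation: the block from step 4 through step 5 cancels to the identity and can be dropped.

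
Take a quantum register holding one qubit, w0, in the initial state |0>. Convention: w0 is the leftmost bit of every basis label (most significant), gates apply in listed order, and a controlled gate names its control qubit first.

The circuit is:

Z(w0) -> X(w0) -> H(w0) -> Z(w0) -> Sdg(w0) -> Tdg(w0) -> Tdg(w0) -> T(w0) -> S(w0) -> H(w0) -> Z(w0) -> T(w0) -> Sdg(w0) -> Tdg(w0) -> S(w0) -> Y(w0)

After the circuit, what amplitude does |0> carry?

The amplitude on |0> is -exp(I*pi/4)/2 + I/2.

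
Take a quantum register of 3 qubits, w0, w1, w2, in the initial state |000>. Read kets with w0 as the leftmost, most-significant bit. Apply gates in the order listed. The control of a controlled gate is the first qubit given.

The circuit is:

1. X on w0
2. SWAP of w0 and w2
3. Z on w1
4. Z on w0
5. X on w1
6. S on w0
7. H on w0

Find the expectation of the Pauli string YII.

The expectation value of YII is 0.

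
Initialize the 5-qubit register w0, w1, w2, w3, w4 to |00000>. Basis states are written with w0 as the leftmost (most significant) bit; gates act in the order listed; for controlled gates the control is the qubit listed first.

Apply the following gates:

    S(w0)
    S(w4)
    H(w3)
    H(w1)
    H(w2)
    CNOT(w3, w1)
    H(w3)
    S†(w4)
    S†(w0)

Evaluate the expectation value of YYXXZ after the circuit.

In the final state, YYXXZ has expectation 0.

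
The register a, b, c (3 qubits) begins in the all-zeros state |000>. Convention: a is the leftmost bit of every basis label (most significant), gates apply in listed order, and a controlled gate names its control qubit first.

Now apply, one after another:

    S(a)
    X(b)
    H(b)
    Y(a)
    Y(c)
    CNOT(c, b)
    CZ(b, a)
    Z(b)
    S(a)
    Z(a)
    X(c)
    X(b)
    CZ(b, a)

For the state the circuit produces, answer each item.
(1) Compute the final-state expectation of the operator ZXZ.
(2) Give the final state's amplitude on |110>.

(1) The observable ZXZ averages to -1.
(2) The amplitude on |110> is sqrt(2)*I/2.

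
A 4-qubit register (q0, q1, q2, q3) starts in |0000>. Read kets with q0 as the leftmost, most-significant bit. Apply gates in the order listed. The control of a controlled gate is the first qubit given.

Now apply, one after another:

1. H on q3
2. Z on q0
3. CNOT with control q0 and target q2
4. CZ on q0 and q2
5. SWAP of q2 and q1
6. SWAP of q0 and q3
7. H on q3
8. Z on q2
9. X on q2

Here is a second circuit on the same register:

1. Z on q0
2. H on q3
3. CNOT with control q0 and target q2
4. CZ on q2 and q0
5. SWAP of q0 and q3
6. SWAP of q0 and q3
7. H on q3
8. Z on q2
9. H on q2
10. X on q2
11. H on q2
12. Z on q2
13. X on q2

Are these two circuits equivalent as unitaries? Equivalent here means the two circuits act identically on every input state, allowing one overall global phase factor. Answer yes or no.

No: there is an input state on which the two circuits produce genuinely different outputs (not merely differing by a phase).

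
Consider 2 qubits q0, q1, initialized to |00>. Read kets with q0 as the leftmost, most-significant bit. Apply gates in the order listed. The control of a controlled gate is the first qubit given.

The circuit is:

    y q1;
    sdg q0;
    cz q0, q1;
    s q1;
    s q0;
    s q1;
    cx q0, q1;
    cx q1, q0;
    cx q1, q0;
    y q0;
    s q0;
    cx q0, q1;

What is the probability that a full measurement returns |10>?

Outcome |10> occurs with probability 1. Key observation: the block from step 8 through step 9 cancels to the identity and can be dropped.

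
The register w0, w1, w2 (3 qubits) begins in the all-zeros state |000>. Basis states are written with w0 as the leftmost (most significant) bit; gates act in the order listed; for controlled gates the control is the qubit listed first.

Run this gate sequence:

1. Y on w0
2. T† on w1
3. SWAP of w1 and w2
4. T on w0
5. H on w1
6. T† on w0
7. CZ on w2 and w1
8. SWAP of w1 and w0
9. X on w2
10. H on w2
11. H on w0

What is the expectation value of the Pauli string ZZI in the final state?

In the final state, ZZI has expectation -1.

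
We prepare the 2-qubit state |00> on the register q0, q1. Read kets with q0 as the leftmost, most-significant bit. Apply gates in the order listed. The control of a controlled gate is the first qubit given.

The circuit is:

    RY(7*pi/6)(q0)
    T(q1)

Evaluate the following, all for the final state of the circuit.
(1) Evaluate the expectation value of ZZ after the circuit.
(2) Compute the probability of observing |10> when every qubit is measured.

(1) The expectation value of ZZ is -sqrt(3)/2.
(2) Outcome |10> occurs with probability sqrt(3)/4 + 1/2.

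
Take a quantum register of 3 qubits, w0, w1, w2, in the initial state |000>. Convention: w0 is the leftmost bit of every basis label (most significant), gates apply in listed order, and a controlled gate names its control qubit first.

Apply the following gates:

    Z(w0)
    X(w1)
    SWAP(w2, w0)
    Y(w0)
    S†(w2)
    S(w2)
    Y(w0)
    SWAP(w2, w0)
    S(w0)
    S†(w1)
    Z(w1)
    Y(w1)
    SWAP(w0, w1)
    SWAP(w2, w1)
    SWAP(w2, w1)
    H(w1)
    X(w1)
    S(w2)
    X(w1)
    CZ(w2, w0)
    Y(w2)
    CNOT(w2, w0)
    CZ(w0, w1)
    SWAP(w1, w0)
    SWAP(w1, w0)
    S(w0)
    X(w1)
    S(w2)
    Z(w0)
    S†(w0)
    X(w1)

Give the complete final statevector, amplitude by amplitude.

The final amplitudes are sqrt(2)/2 on |101>, -sqrt(2)/2 on |111>, and 0 on every other basis state. Key observation: gates 3-8 undo each other exactly, leaving only the rest of the circuit to track.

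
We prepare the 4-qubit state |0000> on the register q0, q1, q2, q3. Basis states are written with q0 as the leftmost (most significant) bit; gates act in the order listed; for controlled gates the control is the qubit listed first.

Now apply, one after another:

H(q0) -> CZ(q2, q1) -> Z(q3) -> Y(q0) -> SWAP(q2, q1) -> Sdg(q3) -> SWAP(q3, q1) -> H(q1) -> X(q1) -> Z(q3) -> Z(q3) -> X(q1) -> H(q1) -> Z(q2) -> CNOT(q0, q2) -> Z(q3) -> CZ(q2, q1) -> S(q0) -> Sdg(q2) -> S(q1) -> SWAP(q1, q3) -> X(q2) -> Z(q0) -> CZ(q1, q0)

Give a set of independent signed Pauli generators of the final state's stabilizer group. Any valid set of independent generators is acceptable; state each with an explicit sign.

The final state is stabilized by the group generated by +XIXI, -ZIZI, +IZII, +IIIZ; other independent generating sets are equally valid. Key observation: the block from step 8 through step 13 cancels to the identity and can be dropped.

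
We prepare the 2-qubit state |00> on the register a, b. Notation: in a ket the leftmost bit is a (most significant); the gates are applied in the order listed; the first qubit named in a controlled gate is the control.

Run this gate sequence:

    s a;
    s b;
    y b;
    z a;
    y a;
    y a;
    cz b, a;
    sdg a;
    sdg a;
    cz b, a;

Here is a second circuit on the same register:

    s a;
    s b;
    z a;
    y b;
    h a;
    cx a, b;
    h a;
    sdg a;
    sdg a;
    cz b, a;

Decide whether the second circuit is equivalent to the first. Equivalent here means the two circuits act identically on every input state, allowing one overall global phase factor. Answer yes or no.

No — the two circuits implement different unitaries, even allowing a global phase.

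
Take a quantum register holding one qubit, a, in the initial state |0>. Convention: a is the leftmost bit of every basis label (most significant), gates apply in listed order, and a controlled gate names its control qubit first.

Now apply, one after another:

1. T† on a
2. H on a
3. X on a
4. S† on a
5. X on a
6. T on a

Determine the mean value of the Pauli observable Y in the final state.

The expectation value of Y is sqrt(2)/2.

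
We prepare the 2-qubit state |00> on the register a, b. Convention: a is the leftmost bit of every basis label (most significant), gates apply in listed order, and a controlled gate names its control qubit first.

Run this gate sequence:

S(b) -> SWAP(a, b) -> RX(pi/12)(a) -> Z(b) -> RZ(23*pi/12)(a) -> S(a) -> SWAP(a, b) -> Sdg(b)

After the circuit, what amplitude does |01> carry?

|01> carries amplitude sqrt(3)*I*sqrt(1/2 - sqrt(2)/4)*exp(23*I*pi/24)/2 - I*sqrt(sqrt(2)/4 + 1/2)*exp(23*I*pi/24)/2 in the final state.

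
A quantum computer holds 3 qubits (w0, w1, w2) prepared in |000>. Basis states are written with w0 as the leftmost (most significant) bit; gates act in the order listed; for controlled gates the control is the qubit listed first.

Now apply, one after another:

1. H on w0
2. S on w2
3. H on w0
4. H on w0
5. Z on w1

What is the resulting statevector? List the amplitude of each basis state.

After the circuit, the state carries amplitude sqrt(2)/2 on |000>, sqrt(2)/2 on |100>, and 0 on every other basis state.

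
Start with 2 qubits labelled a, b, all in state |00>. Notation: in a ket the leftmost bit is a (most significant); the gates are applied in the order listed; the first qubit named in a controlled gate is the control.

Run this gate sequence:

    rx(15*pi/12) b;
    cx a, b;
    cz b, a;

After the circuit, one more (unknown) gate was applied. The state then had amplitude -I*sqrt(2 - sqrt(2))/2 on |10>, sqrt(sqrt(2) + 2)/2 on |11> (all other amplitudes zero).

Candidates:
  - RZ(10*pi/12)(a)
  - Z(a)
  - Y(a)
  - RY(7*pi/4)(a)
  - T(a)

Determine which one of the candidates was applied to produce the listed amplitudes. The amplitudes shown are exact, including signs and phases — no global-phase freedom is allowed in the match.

The applied gate was Y(a).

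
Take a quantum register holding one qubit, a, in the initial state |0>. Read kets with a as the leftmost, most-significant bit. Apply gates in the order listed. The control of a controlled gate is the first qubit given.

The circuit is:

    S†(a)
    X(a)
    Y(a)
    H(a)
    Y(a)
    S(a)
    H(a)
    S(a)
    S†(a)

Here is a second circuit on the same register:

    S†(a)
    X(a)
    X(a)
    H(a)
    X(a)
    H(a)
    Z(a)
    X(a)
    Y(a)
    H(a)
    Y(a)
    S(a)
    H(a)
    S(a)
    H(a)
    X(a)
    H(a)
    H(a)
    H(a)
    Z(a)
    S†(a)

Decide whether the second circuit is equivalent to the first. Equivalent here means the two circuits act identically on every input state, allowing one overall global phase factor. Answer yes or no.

Yes: on every input state the two circuits agree up to one overall phase factor.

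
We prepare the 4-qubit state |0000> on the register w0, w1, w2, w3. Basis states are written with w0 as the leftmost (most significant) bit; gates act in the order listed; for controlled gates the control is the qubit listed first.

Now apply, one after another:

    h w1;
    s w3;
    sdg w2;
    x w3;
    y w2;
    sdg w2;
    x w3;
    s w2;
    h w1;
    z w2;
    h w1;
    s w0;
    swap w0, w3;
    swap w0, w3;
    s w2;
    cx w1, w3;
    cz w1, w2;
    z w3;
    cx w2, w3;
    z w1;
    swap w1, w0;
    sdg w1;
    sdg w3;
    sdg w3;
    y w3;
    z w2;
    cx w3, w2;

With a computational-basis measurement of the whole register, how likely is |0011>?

The probability of measuring |0011> is 0. Key observation: steps 13-14 multiply out to the identity, so the circuit reduces to the remaining gates.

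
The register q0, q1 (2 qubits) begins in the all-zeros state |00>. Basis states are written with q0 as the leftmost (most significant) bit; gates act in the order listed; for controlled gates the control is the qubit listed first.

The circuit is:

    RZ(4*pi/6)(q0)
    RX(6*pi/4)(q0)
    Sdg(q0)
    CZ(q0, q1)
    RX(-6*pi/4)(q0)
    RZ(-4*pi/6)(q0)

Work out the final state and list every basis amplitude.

The final amplitudes are 1/2 - I/2 on |00>, 0 on |01>, (-1 + I)*exp(I*pi/3)/2 on |10>, 0 on |11>.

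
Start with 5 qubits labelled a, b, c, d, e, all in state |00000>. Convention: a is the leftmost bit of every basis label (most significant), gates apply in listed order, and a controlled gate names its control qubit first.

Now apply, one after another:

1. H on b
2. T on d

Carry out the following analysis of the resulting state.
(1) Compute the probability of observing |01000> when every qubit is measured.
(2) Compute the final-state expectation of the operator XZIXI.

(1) Outcome |01000> occurs with probability 1/2.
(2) The expectation value of XZIXI is 0.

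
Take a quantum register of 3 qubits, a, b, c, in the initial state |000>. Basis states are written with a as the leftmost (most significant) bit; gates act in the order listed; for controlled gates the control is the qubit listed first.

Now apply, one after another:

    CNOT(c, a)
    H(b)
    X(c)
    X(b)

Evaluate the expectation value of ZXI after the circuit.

The expectation value of ZXI is 1.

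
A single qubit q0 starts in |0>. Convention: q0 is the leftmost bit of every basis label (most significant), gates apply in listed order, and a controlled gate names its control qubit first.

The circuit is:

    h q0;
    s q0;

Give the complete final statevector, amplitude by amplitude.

The final amplitudes are sqrt(2)/2 on |0>, sqrt(2)*I/2 on |1>.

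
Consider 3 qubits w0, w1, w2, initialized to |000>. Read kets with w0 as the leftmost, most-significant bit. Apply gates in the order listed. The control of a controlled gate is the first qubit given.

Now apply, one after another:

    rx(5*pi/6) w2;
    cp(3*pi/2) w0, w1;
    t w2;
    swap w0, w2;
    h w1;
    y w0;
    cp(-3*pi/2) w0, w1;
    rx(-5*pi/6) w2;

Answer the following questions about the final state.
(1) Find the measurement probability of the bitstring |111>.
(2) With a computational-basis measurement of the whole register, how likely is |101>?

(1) Outcome |111> occurs with probability 1/32.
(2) A full measurement returns |101> with probability 1/32.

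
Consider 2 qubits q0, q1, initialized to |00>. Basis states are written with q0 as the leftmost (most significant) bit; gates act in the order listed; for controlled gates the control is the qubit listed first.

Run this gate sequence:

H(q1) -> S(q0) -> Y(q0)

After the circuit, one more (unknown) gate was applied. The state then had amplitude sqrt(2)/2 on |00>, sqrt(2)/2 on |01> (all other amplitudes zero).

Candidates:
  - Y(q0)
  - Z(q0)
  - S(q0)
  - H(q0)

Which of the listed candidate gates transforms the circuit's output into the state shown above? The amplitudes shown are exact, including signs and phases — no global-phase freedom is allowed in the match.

It was Y(q0) that produced the state shown.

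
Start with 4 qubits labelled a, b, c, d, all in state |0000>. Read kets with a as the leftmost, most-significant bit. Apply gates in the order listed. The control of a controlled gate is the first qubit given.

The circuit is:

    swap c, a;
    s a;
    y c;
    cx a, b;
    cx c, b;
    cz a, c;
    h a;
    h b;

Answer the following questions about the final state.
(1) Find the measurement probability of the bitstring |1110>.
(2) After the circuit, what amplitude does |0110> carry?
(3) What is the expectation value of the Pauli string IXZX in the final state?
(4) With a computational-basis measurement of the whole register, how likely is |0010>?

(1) A full measurement returns |1110> with probability 1/4.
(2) |0110> carries amplitude -I/2 in the final state.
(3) The observable IXZX averages to 0.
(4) A full measurement returns |0010> with probability 1/4.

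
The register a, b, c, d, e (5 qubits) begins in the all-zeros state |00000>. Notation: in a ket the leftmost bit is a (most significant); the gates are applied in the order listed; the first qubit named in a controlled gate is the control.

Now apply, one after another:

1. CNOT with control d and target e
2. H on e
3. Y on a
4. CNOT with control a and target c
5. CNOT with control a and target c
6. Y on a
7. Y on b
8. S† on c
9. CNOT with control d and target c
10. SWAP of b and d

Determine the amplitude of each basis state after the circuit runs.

The final amplitudes are sqrt(2)*I/2 on |00010>, sqrt(2)*I/2 on |00011>, and 0 on every other basis state. Key observation: steps 3-6 multiply out to the identity, so the circuit reduces to the remaining gates.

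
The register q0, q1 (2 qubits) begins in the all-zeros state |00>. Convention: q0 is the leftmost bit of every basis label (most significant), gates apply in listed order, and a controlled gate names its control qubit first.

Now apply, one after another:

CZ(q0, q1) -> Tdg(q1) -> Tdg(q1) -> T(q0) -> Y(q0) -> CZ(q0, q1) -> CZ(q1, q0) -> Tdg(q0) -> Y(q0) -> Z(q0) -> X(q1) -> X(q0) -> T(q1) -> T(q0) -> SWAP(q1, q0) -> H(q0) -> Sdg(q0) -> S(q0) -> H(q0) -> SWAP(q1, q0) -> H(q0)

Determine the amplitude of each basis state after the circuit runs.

The final amplitudes are 0 on |00>, sqrt(2)*exp(I*pi/4)/2 on |01>, 0 on |10>, -sqrt(2)*exp(I*pi/4)/2 on |11>. Key observation: steps 15-20 multiply out to the identity, so the circuit reduces to the remaining gates.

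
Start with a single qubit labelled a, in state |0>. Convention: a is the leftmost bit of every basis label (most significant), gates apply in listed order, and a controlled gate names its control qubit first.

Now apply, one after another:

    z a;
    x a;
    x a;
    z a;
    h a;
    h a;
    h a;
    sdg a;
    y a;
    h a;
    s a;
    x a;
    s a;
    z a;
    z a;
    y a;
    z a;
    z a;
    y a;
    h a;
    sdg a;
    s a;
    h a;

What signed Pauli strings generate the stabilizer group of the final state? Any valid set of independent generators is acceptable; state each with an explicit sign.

The stabilizer group can be generated by -Y, among other valid generating sets. Key observation: the block from step 20 through step 23 cancels to the identity and can be dropped.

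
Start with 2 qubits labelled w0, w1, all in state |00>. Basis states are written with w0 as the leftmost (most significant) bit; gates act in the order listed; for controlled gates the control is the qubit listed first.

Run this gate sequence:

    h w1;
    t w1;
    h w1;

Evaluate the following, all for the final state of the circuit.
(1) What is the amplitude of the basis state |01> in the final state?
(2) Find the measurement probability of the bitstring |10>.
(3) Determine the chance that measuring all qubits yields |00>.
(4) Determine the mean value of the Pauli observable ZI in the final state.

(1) |01> carries amplitude 1/2 - exp(I*pi/4)/2 in the final state.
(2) Outcome |10> occurs with probability 0.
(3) A full measurement returns |00> with probability sqrt(2)/4 + 1/2.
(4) The observable ZI averages to 1.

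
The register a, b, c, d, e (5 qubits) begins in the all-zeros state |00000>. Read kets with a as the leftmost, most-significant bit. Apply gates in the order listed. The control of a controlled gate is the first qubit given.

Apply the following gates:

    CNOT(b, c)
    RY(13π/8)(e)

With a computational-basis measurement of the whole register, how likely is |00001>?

A full measurement returns |00001> with probability sin(3*pi/16)**2.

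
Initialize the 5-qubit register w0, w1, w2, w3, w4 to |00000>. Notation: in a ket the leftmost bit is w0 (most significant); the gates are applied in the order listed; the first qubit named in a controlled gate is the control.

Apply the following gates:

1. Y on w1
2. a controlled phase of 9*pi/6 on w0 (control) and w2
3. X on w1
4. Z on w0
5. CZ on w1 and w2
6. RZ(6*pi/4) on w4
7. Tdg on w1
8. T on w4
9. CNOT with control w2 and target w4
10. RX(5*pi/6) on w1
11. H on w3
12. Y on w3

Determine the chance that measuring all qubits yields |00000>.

The probability of measuring |00000> is 1/4 - sqrt(3)/8.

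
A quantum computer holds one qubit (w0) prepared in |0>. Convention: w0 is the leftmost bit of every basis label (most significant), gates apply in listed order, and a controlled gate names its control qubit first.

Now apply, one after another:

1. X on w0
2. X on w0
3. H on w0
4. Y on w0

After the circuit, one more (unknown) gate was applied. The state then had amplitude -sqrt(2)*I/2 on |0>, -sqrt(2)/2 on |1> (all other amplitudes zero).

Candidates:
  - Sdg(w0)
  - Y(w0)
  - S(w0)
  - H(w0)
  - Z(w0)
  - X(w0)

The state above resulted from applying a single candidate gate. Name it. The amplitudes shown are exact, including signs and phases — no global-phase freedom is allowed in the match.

It was S(w0) that produced the state shown. Key observation: steps 1-2 multiply out to the identity, so the circuit reduces to the remaining gates.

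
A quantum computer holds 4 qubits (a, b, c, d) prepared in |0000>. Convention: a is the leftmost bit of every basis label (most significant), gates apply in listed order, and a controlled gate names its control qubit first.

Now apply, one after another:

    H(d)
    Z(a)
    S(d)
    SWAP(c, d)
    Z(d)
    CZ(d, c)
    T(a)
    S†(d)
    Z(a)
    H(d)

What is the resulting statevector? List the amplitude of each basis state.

The resulting statevector has amplitude 1/2 on |0000>, 1/2 on |0001>, I/2 on |0010>, I/2 on |0011>, and 0 on every other basis state.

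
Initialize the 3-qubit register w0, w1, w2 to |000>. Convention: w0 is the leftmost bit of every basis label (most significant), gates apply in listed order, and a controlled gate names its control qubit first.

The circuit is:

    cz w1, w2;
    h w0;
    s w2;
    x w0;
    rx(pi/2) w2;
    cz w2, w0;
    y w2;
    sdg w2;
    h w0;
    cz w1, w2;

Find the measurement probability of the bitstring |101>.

The probability of measuring |101> is 0.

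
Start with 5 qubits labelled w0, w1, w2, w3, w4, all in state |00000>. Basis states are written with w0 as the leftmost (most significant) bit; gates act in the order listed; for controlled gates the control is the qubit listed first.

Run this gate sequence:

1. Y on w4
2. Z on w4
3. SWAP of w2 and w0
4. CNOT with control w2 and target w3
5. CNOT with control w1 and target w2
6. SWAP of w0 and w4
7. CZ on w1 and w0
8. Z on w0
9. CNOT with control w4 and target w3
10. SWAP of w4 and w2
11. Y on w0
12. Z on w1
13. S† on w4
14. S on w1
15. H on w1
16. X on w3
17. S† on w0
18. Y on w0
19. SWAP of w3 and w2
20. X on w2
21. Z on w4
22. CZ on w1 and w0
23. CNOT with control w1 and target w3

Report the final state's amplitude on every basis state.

The final amplitudes are sqrt(2)*I/2 on |10000>, -sqrt(2)*I/2 on |11010>, and 0 on every other basis state.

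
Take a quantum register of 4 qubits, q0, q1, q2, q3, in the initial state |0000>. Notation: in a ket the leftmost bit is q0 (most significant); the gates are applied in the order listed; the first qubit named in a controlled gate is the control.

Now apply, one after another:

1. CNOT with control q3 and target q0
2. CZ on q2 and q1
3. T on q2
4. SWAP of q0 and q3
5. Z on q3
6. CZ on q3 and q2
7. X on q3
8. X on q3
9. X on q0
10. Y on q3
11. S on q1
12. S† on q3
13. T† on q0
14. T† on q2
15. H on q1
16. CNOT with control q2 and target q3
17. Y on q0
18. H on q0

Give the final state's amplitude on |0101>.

|0101> carries amplitude -exp(I*pi/4)/2 in the final state. Key observation: steps 7-8 multiply out to the identity, so the circuit reduces to the remaining gates.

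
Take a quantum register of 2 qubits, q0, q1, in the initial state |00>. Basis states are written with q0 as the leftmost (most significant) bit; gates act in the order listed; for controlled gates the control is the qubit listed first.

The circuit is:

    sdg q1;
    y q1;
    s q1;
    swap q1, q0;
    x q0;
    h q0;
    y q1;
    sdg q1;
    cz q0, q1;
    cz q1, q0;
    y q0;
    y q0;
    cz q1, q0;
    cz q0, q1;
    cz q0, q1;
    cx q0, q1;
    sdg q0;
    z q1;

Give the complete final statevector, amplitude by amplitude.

After the circuit, the state carries amplitude 0 on |00>, sqrt(2)/2 on |01>, -sqrt(2)*I/2 on |10>, 0 on |11>. Key observation: steps 9-14 multiply out to the identity, so the circuit reduces to the remaining gates.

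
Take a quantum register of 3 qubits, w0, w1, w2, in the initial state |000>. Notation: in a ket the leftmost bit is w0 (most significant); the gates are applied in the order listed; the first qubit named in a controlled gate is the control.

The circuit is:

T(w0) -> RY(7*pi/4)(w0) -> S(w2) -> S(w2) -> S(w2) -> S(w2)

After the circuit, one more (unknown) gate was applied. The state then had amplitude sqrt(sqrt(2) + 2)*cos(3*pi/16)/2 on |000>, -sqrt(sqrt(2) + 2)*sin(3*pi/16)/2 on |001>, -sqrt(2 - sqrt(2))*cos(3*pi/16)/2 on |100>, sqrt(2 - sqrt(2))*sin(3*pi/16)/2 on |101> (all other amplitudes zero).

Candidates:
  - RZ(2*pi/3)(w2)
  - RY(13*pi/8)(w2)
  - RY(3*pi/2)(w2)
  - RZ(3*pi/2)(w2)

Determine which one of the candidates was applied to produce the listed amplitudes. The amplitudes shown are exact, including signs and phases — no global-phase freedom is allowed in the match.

The unique candidate consistent with the amplitudes is RY(13*pi/8)(w2). Key observation: gates 3-6 undo each other exactly, leaving only the rest of the circuit to track.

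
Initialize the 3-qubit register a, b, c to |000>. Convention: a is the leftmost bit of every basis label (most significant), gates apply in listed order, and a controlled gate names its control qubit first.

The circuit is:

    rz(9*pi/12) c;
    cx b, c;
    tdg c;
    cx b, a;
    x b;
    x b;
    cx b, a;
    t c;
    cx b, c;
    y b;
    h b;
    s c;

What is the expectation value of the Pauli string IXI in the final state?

The observable IXI averages to -1. Key observation: gates 2-9 undo each other exactly, leaving only the rest of the circuit to track.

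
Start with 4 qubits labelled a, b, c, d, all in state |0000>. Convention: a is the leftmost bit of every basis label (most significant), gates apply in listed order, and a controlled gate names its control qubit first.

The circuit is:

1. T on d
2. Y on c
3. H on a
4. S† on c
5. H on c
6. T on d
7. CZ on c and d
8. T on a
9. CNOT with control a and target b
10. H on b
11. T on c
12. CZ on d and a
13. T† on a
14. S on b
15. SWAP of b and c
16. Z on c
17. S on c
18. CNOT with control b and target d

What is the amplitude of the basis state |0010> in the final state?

|0010> carries amplitude sqrt(2)/4 in the final state.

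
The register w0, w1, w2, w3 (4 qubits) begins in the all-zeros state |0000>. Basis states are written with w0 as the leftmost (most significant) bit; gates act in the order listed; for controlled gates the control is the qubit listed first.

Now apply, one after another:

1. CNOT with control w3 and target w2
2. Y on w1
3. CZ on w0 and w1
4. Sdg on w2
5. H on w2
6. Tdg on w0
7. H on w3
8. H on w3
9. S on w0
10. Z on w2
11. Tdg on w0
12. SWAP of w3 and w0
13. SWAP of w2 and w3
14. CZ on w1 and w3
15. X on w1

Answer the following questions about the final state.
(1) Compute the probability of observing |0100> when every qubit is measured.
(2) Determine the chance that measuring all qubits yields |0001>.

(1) A full measurement returns |0100> with probability 0. Key observation: gates 7-8 undo each other exactly, leaving only the rest of the circuit to track.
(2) The probability of measuring |0001> is 1/2.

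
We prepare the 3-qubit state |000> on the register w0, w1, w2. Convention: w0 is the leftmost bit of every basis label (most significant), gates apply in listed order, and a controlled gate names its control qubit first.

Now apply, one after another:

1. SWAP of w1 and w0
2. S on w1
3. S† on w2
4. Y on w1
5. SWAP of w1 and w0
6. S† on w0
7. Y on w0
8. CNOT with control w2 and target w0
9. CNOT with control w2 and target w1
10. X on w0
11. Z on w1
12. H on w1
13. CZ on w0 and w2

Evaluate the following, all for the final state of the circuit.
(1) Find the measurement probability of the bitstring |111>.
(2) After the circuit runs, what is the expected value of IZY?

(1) Outcome |111> occurs with probability 0.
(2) The observable IZY averages to 0.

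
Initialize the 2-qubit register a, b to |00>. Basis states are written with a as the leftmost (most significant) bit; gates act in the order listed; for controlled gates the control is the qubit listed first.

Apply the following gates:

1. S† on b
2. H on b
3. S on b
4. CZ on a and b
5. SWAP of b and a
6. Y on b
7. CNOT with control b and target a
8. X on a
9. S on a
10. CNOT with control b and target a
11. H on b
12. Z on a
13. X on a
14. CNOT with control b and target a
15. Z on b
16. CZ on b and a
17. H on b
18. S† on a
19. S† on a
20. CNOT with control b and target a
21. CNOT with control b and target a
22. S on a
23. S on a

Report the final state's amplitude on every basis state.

After the circuit, the state carries amplitude -sqrt(2)*I/2 on |00>, 0 on |01>, 0 on |10>, -sqrt(2)*I/2 on |11>.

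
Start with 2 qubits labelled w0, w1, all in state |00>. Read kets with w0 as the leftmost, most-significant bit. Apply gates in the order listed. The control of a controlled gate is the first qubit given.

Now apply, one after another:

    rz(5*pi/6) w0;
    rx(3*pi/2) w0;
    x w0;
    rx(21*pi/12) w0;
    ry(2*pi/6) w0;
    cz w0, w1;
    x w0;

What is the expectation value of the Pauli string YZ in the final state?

In the final state, YZ has expectation sqrt(2)/2.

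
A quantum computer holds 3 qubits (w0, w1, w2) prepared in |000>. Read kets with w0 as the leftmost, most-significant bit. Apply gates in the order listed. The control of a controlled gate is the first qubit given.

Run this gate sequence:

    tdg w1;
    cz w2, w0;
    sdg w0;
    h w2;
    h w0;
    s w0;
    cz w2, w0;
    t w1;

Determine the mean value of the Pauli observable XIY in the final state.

The observable XIY averages to -1.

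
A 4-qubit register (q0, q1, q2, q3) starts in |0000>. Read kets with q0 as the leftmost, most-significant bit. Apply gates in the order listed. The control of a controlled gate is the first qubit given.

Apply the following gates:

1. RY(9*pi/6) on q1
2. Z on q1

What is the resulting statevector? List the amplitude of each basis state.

The final amplitudes are -sqrt(2)/2 on |0000>, -sqrt(2)/2 on |0100>, and 0 on every other basis state.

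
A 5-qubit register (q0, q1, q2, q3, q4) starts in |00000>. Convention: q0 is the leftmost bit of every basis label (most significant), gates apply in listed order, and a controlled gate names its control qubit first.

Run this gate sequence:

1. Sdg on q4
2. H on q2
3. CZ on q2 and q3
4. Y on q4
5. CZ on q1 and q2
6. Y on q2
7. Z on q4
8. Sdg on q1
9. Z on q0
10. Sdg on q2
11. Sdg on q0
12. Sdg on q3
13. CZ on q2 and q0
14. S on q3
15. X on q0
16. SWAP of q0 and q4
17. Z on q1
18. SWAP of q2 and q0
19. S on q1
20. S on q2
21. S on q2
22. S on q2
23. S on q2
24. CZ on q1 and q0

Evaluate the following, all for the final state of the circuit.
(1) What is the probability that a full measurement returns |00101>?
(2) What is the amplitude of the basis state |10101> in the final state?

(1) Outcome |00101> occurs with probability 1/2. Key observation: gates 20-23 undo each other exactly, leaving only the rest of the circuit to track.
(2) The amplitude on |10101> is -sqrt(2)*I/2.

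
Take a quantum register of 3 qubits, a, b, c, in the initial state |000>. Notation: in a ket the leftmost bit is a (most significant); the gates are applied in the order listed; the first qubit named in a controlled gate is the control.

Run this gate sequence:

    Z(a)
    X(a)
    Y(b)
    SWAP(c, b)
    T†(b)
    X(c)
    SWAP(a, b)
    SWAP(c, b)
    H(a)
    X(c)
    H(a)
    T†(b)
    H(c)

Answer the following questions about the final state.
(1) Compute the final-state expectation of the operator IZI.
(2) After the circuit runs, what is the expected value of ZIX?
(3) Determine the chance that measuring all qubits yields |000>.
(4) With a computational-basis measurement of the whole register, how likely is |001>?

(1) The observable IZI averages to 1.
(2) The expectation value of ZIX is 1.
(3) A full measurement returns |000> with probability 1/2.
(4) A full measurement returns |001> with probability 1/2.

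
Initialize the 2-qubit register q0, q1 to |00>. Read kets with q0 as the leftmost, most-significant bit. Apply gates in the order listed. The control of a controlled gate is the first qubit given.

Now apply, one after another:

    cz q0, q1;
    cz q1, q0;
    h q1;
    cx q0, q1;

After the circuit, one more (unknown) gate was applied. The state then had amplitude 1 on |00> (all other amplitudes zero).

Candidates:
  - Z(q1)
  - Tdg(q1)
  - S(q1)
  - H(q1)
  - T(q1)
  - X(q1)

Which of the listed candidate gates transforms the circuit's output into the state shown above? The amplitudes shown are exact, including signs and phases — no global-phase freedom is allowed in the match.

It was H(q1) that produced the state shown.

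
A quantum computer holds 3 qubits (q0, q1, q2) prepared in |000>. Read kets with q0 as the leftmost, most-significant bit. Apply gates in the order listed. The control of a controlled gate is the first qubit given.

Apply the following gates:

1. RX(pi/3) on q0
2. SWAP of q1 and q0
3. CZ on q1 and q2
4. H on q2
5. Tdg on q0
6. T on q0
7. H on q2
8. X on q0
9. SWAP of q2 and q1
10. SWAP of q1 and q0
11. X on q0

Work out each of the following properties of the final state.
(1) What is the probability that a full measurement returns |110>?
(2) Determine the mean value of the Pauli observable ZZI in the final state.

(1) Outcome |110> occurs with probability 3/4.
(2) In the final state, ZZI has expectation 1.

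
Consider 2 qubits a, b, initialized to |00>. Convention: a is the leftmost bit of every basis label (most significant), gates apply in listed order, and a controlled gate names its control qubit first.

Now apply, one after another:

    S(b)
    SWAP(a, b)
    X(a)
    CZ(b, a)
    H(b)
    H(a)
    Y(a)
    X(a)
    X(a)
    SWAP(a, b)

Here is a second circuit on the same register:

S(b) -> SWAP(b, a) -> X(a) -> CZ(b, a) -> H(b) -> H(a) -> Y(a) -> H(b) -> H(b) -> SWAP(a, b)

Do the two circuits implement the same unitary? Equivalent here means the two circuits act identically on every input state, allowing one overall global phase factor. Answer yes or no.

Yes — the two circuits implement the same unitary up to a global phase.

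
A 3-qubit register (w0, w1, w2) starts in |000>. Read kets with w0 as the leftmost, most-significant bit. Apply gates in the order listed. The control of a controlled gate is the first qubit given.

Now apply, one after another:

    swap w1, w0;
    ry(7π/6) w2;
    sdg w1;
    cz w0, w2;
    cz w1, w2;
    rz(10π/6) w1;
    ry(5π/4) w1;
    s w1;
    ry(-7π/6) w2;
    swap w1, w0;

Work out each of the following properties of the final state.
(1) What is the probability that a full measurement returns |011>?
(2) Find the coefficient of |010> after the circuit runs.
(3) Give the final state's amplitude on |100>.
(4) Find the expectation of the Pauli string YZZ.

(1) A full measurement returns |011> with probability 0.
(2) The final state's coefficient on |010> equals 0.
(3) The amplitude on |100> is -sqrt(sqrt(2) + 2)*exp(2*I*pi/3)/2.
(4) In the final state, YZZ has expectation -sqrt(2)/2.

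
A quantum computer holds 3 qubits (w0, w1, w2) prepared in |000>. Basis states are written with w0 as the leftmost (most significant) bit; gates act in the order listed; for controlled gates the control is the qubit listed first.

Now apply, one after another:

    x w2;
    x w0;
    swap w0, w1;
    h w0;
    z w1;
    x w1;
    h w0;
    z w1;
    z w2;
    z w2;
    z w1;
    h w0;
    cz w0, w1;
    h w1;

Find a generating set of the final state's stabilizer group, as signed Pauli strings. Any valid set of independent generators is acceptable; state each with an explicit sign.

One valid set of independent stabilizer generators is +XII, +IXI, -IIZ (any independent generating set of the same group is equally correct). Key observation: the block from step 7 through step 12 cancels to the identity and can be dropped.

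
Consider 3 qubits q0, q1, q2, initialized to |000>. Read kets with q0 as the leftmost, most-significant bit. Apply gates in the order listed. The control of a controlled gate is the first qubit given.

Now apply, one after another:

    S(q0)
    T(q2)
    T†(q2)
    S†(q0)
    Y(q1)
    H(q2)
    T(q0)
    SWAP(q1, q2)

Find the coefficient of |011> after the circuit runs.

The amplitude on |011> is sqrt(2)*I/2.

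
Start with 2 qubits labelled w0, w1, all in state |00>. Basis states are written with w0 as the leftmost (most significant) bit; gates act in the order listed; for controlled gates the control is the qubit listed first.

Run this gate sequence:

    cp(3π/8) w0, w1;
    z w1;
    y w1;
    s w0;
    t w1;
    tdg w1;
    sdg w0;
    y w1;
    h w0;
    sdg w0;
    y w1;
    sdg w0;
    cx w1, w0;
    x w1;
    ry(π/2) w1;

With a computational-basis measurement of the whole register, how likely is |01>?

The probability of measuring |01> is 1/4. Key observation: the block from step 3 through step 8 cancels to the identity and can be dropped.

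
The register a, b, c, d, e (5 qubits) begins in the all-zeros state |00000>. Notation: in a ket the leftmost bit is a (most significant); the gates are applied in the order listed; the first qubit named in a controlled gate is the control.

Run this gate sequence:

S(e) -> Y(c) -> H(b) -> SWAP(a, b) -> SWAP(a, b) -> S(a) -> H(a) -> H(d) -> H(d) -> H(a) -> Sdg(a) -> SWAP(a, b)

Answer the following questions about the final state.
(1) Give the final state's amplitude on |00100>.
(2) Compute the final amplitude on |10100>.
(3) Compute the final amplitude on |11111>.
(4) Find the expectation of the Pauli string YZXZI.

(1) The final state's coefficient on |00100> equals sqrt(2)*I/2. Key observation: gates 5-12 undo each other exactly, leaving only the rest of the circuit to track.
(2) The amplitude on |10100> is sqrt(2)*I/2.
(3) |11111> carries amplitude 0 in the final state.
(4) The expectation value of YZXZI is 0.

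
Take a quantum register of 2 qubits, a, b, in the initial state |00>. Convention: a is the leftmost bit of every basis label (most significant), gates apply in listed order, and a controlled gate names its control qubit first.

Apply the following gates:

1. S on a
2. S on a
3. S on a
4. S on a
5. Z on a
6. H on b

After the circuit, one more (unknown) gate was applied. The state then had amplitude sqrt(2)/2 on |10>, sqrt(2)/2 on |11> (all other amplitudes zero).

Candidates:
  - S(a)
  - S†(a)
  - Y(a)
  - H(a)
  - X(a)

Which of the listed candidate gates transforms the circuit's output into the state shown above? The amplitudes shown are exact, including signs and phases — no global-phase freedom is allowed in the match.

The applied gate was X(a). Key observation: steps 1-4 multiply out to the identity, so the circuit reduces to the remaining gates.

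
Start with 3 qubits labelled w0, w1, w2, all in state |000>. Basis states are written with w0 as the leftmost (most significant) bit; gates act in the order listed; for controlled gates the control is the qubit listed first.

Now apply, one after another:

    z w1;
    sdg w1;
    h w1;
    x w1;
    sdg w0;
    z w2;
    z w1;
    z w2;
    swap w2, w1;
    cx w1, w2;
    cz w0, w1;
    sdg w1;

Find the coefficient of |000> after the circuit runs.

The amplitude on |000> is sqrt(2)/2.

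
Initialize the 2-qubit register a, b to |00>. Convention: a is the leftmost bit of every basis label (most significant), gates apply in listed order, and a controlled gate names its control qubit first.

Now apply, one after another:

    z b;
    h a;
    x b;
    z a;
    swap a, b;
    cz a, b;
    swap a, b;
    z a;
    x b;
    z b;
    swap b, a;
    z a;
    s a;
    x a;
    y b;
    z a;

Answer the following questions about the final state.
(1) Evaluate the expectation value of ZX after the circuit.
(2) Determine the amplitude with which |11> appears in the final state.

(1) The observable ZX averages to -1.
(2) |11> carries amplitude -sqrt(2)*I/2 in the final state.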